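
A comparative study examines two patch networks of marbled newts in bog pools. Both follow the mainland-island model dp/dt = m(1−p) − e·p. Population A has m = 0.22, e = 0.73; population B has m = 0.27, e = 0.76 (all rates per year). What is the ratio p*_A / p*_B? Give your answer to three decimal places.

0.883

A: p*_A = m/(m+e) = 0.22/0.9500 = 0.2316.
B: p*_B = 0.27/1.0300 = 0.2621.
p*_A / p*_B = 0.2316/0.2621 = 0.8834.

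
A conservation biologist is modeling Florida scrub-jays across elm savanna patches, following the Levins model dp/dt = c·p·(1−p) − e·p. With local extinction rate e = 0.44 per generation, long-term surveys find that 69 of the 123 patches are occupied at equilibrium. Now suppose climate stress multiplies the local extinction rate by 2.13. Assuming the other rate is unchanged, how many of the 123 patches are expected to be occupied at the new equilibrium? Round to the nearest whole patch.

8

Observed p* = 69/123 = 0.56098.
Balance c(1−p*) = e gives c = e/(1 − 0.56098) = 0.44/0.43902 = 1.00223.
New p* = 1 − e/c = 1 − 0.93720/1.00223 = 0.06489.
Expected occupied = 123 × 0.06489 = 7.98 ≈ 8.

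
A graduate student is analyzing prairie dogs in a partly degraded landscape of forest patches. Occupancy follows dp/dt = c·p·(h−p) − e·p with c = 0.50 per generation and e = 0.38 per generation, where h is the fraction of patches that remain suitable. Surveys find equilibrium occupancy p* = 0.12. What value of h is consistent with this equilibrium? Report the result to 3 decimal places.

At equilibrium c(h−p*) = e, so h = p* + e/c.
h = 0.12 + 0.38/0.50 = 0.12 + 0.7600 = 0.8800.

0.880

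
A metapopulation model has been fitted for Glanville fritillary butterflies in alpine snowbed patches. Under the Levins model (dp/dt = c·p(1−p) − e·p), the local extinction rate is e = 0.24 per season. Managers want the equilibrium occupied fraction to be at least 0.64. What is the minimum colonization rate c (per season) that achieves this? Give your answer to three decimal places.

p* = 1 − e/c ≥ 0.64 requires e/c ≤ 0.3600, i.e. c ≥ e/0.3600.
c_min = 0.24/0.3600 = 0.6667.

0.667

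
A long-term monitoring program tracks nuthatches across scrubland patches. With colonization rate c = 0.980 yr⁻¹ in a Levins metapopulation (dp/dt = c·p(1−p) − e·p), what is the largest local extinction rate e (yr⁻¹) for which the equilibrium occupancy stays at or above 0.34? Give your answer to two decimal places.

1 − e/c ≥ 0.34 ⇒ e ≤ c(1 − 0.34) = 0.980 × 0.6600.
e_max = 0.6468.

0.65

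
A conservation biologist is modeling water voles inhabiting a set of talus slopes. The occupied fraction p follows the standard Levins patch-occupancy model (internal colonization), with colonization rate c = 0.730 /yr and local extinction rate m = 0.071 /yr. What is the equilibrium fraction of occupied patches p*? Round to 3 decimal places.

Setting dp/dt = 0 and dividing through by p* gives c·(1−p*) = m.
So p* = 1 − m/c = 1 − 0.071/0.730 = 1 − 0.0973 = 0.9027.

0.903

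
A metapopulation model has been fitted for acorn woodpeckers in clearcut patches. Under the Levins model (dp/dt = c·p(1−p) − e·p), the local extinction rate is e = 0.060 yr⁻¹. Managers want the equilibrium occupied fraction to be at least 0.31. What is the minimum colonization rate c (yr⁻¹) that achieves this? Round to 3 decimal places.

p* = 1 − e/c ≥ 0.31 requires e/c ≤ 0.6900, i.e. c ≥ e/0.6900.
c_min = 0.060/0.6900 = 0.0870.

0.087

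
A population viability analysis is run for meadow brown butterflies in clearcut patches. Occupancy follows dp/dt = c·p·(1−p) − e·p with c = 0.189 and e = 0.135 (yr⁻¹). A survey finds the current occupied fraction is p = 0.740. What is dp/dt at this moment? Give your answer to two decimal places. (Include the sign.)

-0.06

Colonization term: c·p·(1−p) = 0.189×0.740×0.2600 = 0.03636.
Extinction term: e·p = 0.09990.
dp/dt = 0.03636 − 0.09990 = -0.06354.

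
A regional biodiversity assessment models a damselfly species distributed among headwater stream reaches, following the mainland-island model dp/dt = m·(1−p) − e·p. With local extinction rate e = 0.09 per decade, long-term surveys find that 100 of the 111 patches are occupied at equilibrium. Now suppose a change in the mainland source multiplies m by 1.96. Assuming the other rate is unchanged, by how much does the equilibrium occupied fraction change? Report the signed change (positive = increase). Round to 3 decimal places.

0.046

Observed p* = 100/111 = 0.90090.
Balance m(1−p*) = e·p* gives m = e·p*/(1−p*) = 0.09×0.90090/0.09910 = 0.81817.
New p* = m/(m+e) = 1.60361/(1.60361+0.09000) = 0.94686.
Δp* = 0.94686 − 0.90090 = +0.04596.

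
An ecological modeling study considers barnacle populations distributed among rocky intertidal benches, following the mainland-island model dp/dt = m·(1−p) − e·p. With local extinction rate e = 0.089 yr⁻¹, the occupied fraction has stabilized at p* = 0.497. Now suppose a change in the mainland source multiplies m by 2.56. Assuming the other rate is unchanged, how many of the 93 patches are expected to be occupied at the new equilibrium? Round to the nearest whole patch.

67

Balance m(1−p*) = e·p* gives m = e·p*/(1−p*) = 0.089×0.49700/0.50300 = 0.08794.
New p* = m/(m+e) = 0.22513/(0.22513+0.08900) = 0.71668.
Expected occupied = 93 × 0.71668 = 66.65 ≈ 67.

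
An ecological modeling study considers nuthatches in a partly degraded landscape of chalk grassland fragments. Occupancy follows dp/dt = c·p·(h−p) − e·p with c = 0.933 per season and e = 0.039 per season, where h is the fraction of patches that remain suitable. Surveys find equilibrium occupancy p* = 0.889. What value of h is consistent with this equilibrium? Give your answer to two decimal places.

0.93

At equilibrium c(h−p*) = e, so h = p* + e/c.
h = 0.889 + 0.039/0.933 = 0.889 + 0.0418 = 0.9308.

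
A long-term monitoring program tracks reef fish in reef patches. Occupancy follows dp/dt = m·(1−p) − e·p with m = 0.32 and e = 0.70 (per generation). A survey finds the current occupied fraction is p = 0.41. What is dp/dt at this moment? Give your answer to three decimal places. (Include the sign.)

-0.098

Colonization term: m·(1−p) = 0.32×0.5900 = 0.18880.
Extinction term: e·p = 0.28700.
dp/dt = 0.18880 − 0.28700 = -0.09820.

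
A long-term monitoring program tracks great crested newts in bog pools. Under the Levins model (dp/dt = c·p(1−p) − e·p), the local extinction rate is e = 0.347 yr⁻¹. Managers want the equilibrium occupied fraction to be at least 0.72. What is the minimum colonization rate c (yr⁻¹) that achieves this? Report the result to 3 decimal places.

p* = 1 − e/c ≥ 0.72 requires e/c ≤ 0.2800, i.e. c ≥ e/0.2800.
c_min = 0.347/0.2800 = 1.2393.

1.239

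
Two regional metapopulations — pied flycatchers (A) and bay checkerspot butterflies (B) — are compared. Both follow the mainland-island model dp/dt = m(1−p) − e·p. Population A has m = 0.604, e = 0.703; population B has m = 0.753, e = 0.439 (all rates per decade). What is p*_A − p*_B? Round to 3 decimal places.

A: p*_A = m/(m+e) = 0.604/1.3070 = 0.4621.
B: p*_B = 0.753/1.1920 = 0.6317.
p*_A − p*_B = 0.4621 − 0.6317 = -0.1696.

-0.170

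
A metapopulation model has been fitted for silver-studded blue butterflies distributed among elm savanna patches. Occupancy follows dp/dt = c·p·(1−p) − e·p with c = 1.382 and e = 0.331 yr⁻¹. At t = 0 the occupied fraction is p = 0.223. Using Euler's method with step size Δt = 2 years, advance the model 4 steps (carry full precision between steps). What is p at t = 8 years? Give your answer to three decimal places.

0.865

Update rule: p ← p + [c·p·(1−p) − e·p]·Δt with Δt = 2.
  1  |  dp/dt·Δt = +0.331295  |  p_1 = 0.554295
  2  |  dp/dt·Δt = +0.315909  |  p_2 = 0.870204
  3  |  dp/dt·Δt = -0.263883  |  p_3 = 0.606321
  4  |  dp/dt·Δt = +0.258371  |  p_4 = 0.864692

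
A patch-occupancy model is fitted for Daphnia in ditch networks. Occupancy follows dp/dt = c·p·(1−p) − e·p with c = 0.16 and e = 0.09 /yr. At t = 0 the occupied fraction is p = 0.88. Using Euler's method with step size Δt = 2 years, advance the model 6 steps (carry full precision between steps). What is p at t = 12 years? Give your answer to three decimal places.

Update rule: p ← p + [c·p·(1−p) − e·p]·Δt with Δt = 2.
t = 2: p = 0.88000 + (-0.12461) = 0.75539
t = 4: p = 0.75539 + (-0.07684) = 0.67855
t = 6: p = 0.67855 + (-0.05234) = 0.62621
t = 8: p = 0.62621 + (-0.03781) = 0.58839
t = 10: p = 0.58839 + (-0.02841) = 0.55998
t = 12: p = 0.55998 + (-0.02195) = 0.53803

0.538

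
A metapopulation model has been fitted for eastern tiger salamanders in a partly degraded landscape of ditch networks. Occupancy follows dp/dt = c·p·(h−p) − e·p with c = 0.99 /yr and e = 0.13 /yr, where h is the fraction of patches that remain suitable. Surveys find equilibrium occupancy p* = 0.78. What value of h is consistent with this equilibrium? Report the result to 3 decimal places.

At equilibrium c(h−p*) = e, so h = p* + e/c.
h = 0.78 + 0.13/0.99 = 0.78 + 0.1313 = 0.9113.

0.911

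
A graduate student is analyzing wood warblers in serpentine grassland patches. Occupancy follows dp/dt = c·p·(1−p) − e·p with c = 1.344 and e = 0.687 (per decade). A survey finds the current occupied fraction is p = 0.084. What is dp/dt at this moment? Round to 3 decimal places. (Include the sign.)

0.046

Colonization term: c·p·(1−p) = 1.344×0.084×0.9160 = 0.10341.
Extinction term: e·p = 0.05771.
dp/dt = 0.10341 − 0.05771 = 0.04570.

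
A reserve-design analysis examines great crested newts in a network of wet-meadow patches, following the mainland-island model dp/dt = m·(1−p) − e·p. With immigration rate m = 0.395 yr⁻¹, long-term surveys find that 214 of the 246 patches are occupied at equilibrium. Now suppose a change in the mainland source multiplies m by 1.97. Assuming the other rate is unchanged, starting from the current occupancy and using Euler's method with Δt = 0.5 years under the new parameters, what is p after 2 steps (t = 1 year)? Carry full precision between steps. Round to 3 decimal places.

0.909

Observed p* = 214/246 = 0.86992.
Balance m(1−p*) = e·p* gives e = m(1−p*)/p* = 0.395×0.13008/0.86992 = 0.05907.
Starting from p₀ = 0.86992; update p ← p + (dp/dt)·Δt with the new parameters.
p: 0.86992 → 0.89484  (Δp = +0.02492)
p: 0.89484 → 0.90933  (Δp = +0.01449)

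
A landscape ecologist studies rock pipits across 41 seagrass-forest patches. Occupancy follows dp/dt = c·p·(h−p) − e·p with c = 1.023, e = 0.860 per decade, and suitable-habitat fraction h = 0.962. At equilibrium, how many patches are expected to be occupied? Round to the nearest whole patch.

5

p* = h − e/c = 0.962 − 0.8407 = 0.1213.
Expected occupied patches = N × p* = 41 × 0.1213 = 4.97 ≈ 5.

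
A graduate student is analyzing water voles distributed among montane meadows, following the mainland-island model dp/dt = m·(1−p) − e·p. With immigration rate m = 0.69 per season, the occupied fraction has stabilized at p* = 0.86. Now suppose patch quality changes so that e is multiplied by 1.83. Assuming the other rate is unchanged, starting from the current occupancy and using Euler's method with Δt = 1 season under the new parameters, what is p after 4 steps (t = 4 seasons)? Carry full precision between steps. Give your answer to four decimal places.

0.7705

Balance m(1−p*) = e·p* gives e = m(1−p*)/p* = 0.69×0.14000/0.86000 = 0.11233.
Starting from p₀ = 0.86000; update p ← p + (dp/dt)·Δt with the new parameters.
step 1: Δp = -0.08018, p = 0.77982
step 2: Δp = -0.00837, p = 0.77145
step 3: Δp = -0.00087, p = 0.77057
step 4: Δp = -0.00009, p = 0.77048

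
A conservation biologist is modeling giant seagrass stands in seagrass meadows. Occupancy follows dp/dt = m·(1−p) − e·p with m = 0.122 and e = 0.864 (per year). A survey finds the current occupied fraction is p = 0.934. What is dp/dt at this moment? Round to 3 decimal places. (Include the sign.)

Colonization term: m·(1−p) = 0.122×0.0660 = 0.00805.
Extinction term: e·p = 0.80698.
dp/dt = 0.00805 − 0.80698 = -0.79892.

-0.799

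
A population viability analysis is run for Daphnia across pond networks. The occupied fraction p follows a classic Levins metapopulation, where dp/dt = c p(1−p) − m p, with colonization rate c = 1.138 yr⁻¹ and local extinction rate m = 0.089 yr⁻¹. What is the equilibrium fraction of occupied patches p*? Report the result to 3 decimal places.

Setting dp/dt = 0 and dividing through by p* gives c·(1−p*) = m.
So p* = 1 − m/c = 1 − 0.089/1.138 = 1 − 0.0782 = 0.9218.

0.922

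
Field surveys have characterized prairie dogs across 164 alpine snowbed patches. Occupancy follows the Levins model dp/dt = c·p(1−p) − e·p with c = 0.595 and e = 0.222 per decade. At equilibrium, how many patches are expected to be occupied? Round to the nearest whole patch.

103

p* = 1 − e/c = 1 − 0.222/0.595 = 0.6269.
Expected occupied patches = N × p* = 164 × 0.6269 = 102.81 ≈ 103.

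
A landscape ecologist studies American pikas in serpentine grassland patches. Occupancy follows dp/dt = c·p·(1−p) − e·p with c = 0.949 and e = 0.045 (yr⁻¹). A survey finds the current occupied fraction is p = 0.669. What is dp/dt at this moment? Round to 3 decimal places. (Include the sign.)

0.180

Colonization term: c·p·(1−p) = 0.949×0.669×0.3310 = 0.21015.
Extinction term: e·p = 0.03010.
dp/dt = 0.21015 − 0.03010 = 0.18004.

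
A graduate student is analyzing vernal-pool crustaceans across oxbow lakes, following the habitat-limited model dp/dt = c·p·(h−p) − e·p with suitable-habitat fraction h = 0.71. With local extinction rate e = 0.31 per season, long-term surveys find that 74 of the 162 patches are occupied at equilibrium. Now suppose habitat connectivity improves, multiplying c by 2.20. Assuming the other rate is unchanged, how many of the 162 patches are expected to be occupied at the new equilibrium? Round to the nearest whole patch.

96

Observed p* = 74/162 = 0.45679.
Balance c(h−p*) = e gives c = e/(0.71 − 0.45679) = 0.31/0.25321 = 1.22428.
New p* = 0.71 − e/c = 0.71 − 0.31000/2.69342 = 0.59490.
Expected occupied = 162 × 0.59490 = 96.37 ≈ 96.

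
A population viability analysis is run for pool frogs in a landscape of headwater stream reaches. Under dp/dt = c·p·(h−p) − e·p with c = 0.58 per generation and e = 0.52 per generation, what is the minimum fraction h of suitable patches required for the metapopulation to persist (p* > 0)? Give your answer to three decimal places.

0.897

p* = h − e/c is positive only when h > e/c.
h_min = e/c = 0.52/0.58 = 0.8966.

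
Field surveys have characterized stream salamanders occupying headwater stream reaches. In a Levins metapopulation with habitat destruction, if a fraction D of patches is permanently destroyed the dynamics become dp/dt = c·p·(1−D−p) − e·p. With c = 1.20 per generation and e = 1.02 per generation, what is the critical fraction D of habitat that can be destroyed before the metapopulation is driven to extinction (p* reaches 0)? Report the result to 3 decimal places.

The nontrivial equilibrium is p* = (1−D) − e/c; extinction occurs when this hits zero.
So D_crit = 1 − e/c = 1 − 1.02/1.20 = 1 − 0.8500 = 0.1500.
Note this equals the original equilibrium occupancy — the Levins extinction-debt result.

0.150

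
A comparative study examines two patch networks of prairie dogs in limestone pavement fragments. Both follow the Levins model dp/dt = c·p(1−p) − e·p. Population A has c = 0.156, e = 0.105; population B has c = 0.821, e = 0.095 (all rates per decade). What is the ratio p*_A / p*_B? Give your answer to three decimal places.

0.370

A: p*_A = 1 − 0.105/0.156 = 0.3269.
B: p*_B = 1 − 0.095/0.821 = 0.8843.
p*_A / p*_B = 0.3269/0.8843 = 0.3697.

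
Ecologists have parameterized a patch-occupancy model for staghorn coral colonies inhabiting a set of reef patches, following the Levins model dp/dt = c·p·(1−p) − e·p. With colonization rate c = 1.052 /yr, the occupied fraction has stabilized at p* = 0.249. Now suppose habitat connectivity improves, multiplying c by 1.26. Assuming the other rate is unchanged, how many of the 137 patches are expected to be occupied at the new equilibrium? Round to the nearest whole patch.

55

Balance c(1−p*) = e gives e = 1.052×(1 − 0.24900) = 0.79005.
New p* = 1 − e/c = 1 − 0.79005/1.32552 = 0.40397.
Expected occupied = 137 × 0.40397 = 55.34 ≈ 55.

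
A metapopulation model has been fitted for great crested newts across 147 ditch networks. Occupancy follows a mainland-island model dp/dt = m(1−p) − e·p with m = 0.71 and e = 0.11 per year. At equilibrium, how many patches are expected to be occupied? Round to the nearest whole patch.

p* = m/(m+e) = 0.71/0.8200 = 0.8659.
Expected occupied patches = N × p* = 147 × 0.8659 = 127.28 ≈ 127.

127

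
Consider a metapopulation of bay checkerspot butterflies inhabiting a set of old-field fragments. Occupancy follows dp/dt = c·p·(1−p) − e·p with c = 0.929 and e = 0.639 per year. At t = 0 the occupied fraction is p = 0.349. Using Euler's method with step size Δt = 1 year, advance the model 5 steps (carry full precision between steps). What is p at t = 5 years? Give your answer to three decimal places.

Update rule: p ← p + [c·p·(1−p) − e·p]·Δt with Δt = 1.
p: 0.34900 → 0.33706  (Δp = -0.01194)
p: 0.33706 → 0.32926  (Δp = -0.00779)
p: 0.32926 → 0.32403  (Δp = -0.00523)
p: 0.32403 → 0.32046  (Δp = -0.00357)
p: 0.32046 → 0.31799  (Δp = -0.00247)

0.318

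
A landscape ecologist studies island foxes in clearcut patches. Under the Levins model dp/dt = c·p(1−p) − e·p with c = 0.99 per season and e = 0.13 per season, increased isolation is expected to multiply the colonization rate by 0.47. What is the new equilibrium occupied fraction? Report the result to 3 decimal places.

Before: p* = 1 − 0.13/0.99 = 0.8687.
After the change, c = 0.4653, e = 0.13, so p* = 1 − 0.13/0.4653 = 0.7206.

0.721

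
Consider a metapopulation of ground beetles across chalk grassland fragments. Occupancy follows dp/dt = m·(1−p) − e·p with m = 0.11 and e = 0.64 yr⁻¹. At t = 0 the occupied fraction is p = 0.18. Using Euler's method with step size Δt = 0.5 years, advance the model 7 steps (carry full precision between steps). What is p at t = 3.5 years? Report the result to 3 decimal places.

Update rule: p ← p + [m·(1−p) − e·p]·Δt with Δt = 0.5.
t = 0.5: p = 0.18000 + (-0.01250) = 0.16750
t = 1: p = 0.16750 + (-0.00781) = 0.15969
t = 1.5: p = 0.15969 + (-0.00488) = 0.15480
t = 2: p = 0.15480 + (-0.00305) = 0.15175
t = 2.5: p = 0.15175 + (-0.00191) = 0.14985
t = 3: p = 0.14985 + (-0.00119) = 0.14865
t = 3.5: p = 0.14865 + (-0.00075) = 0.14791

0.148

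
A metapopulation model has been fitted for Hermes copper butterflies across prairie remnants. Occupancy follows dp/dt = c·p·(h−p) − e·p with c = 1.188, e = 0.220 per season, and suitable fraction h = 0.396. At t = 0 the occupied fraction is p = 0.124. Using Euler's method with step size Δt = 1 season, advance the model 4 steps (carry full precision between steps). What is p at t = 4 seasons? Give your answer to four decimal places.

Update rule: p ← p + [c·p·(h−p) − e·p]·Δt with Δt = 1.
p: 0.12400 → 0.13679  (Δp = +0.01279)
p: 0.13679 → 0.14882  (Δp = +0.01203)
p: 0.14882 → 0.15978  (Δp = +0.01096)
p: 0.15978 → 0.16947  (Δp = +0.00969)

0.1695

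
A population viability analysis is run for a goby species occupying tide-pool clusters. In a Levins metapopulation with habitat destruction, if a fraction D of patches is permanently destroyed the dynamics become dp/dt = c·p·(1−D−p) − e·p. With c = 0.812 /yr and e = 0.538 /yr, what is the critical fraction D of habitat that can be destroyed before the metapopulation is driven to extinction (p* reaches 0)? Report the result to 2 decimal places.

The nontrivial equilibrium is p* = (1−D) − e/c; extinction occurs when this hits zero.
So D_crit = 1 − e/c = 1 − 0.538/0.812 = 1 − 0.6626 = 0.3374.
This equals the undisturbed p*, a classic result of Lande's extension.

0.34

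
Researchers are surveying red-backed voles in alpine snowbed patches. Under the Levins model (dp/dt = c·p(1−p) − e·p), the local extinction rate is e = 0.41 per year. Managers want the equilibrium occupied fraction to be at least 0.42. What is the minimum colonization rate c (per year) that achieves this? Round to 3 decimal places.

p* = 1 − e/c ≥ 0.42 requires e/c ≤ 0.5800, i.e. c ≥ e/0.5800.
c_min = 0.41/0.5800 = 0.7069.

0.707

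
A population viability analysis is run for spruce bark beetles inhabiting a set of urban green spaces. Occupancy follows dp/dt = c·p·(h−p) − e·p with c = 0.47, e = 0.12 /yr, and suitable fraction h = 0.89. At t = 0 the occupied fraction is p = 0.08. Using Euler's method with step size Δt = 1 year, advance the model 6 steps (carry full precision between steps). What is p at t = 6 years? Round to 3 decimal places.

0.275

Update rule: p ← p + [c·p·(h−p) − e·p]·Δt with Δt = 1.
step 1: Δp = +0.02086, p = 0.10086
step 2: Δp = +0.02530, p = 0.12616
step 3: Δp = +0.03015, p = 0.15631
step 4: Δp = +0.03514, p = 0.19146
step 5: Δp = +0.03988, p = 0.23134
step 6: Δp = +0.04386, p = 0.27520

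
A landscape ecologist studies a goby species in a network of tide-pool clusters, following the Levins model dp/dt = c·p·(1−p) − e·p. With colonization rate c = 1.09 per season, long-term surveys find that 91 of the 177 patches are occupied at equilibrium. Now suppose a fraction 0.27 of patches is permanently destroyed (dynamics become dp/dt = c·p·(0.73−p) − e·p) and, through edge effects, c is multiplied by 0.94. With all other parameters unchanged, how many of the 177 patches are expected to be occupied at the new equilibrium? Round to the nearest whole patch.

Observed p* = 91/177 = 0.51412.
Balance c(1−p*) = e gives e = 1.09×(1 − 0.51412) = 0.52961.
New p* = 0.73 − e/c = 0.73 − 0.52961/1.02460 = 0.21311.
Expected occupied = 177 × 0.21311 = 37.72 ≈ 38.

38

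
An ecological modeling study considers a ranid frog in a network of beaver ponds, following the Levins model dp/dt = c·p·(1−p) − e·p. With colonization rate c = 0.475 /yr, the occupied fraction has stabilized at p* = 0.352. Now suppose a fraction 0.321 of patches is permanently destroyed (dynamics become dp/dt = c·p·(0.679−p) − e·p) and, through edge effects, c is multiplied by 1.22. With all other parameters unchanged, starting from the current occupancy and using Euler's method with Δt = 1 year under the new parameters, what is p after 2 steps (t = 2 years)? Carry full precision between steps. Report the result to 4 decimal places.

0.2811

Balance c(1−p*) = e gives e = 0.475×(1 − 0.35200) = 0.30780.
Starting from p₀ = 0.35200; update p ← p + (dp/dt)·Δt with the new parameters.
t = 1: p = 0.35200 + (-0.04164) = 0.31036
t = 2: p = 0.31036 + (-0.02923) = 0.28113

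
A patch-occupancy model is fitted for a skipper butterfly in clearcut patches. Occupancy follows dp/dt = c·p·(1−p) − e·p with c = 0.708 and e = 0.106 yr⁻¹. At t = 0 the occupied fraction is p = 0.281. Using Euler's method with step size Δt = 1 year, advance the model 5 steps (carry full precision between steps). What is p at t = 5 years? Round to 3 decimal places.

Update rule: p ← p + [c·p·(1−p) − e·p]·Δt with Δt = 1.
step 1: Δp = +0.11326, p = 0.39426
step 2: Δp = +0.12729, p = 0.52155
step 3: Δp = +0.12139, p = 0.64294
step 4: Δp = +0.09438, p = 0.73732
step 5: Δp = +0.05897, p = 0.79629

0.796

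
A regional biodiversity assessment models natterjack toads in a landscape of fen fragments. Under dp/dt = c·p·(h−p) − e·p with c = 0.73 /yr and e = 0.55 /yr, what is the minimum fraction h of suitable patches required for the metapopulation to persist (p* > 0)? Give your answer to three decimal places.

0.753

p* = h − e/c is positive only when h > e/c.
h_min = e/c = 0.55/0.73 = 0.7534.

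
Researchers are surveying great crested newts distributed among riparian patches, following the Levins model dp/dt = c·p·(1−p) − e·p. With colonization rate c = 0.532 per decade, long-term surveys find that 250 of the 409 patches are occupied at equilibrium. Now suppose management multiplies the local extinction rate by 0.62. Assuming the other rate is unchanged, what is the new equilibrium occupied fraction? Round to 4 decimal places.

Observed p* = 250/409 = 0.61125.
Balance c(1−p*) = e gives e = 0.532×(1 − 0.61125) = 0.20682.
New p* = 1 − e/c = 1 − 0.12823/0.53200 = 0.75897.

0.7590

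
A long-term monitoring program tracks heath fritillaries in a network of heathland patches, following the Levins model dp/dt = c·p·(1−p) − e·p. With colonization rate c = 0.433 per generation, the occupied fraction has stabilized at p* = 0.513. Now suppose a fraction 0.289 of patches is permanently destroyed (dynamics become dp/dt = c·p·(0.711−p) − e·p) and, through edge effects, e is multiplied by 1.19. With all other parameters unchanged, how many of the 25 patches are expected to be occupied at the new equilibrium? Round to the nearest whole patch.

3

Balance c(1−p*) = e gives e = 0.433×(1 − 0.51300) = 0.21087.
New p* = 0.711 − e/c = 0.711 − 0.25094/0.43300 = 0.13146.
Expected occupied = 25 × 0.13146 = 3.29 ≈ 3.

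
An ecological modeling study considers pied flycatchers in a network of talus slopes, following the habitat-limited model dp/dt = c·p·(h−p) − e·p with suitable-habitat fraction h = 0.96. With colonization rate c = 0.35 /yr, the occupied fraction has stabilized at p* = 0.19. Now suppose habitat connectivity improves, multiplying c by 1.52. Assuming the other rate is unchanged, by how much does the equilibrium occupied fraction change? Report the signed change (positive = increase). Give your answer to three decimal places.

0.263

Balance c(h−p*) = e gives e = 0.35×(0.96 − 0.19000) = 0.26950.
New p* = 0.96 − e/c = 0.96 − 0.26950/0.53200 = 0.45342.
Δp* = 0.45342 − 0.19000 = +0.26342.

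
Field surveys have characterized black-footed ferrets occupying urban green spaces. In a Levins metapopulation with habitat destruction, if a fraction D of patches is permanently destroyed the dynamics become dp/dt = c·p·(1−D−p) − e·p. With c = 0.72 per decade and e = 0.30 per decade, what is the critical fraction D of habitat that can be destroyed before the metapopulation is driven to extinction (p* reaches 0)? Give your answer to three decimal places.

0.583

The nontrivial equilibrium is p* = (1−D) − e/c; extinction occurs when this hits zero.
So D_crit = 1 − e/c = 1 − 0.30/0.72 = 1 − 0.4167 = 0.5833.
Note this equals the original equilibrium occupancy — the Levins extinction-debt result.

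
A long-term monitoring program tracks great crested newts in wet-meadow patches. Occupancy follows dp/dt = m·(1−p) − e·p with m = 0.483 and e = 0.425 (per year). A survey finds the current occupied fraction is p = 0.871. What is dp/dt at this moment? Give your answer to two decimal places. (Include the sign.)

Colonization term: m·(1−p) = 0.483×0.1290 = 0.06231.
Extinction term: e·p = 0.37017.
dp/dt = 0.06231 − 0.37017 = -0.30787.

-0.31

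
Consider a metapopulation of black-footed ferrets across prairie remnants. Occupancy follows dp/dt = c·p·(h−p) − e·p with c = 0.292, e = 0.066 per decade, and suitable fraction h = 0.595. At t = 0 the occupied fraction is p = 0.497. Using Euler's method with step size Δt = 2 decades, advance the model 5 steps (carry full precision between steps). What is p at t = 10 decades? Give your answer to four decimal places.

Update rule: p ← p + [c·p·(h−p) − e·p]·Δt with Δt = 2.
  1  |  dp/dt·Δt = -0.037160  |  p_1 = 0.459840
  2  |  dp/dt·Δt = -0.024402  |  p_2 = 0.435438
  3  |  dp/dt·Δt = -0.016902  |  p_3 = 0.418536
  4  |  dp/dt·Δt = -0.012115  |  p_4 = 0.406422
  5  |  dp/dt·Δt = -0.008889  |  p_5 = 0.397533

0.3975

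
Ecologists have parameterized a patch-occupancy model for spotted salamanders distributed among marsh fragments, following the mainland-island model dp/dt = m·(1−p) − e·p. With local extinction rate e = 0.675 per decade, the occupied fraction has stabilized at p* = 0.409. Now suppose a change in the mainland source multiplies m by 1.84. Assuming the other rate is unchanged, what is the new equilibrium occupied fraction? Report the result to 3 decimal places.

0.560

Balance m(1−p*) = e·p* gives m = e·p*/(1−p*) = 0.675×0.40900/0.59100 = 0.46713.
New p* = m/(m+e) = 0.85952/(0.85952+0.67500) = 0.56012.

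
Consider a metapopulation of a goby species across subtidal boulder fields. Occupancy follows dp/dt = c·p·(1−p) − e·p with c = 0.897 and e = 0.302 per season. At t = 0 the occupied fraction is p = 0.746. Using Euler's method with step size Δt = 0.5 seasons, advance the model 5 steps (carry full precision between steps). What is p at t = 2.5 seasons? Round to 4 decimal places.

0.6756

Update rule: p ← p + [c·p·(1−p) − e·p]·Δt with Δt = 0.5.
  1  |  dp/dt·Δt = -0.027662  |  p_1 = 0.718338
  2  |  dp/dt·Δt = -0.017725  |  p_2 = 0.700613
  3  |  dp/dt·Δt = -0.011718  |  p_3 = 0.688895
  4  |  dp/dt·Δt = -0.007901  |  p_4 = 0.680994
  5  |  dp/dt·Δt = -0.005397  |  p_5 = 0.675597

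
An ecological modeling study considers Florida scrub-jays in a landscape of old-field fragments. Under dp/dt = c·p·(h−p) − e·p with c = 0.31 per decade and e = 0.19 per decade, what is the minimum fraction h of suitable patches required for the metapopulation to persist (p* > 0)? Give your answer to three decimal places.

p* = h − e/c is positive only when h > e/c.
h_min = e/c = 0.19/0.31 = 0.6129.

0.613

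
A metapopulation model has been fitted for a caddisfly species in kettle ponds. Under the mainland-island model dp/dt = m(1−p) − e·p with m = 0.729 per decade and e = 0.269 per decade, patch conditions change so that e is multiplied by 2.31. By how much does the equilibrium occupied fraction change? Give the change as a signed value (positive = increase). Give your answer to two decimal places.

Before: p* = 0.729/(0.729+0.269) = 0.7305.
After: m = 0.729, e = 0.62139; p* = 0.729/1.3504 = 0.5398.
Δp* = 0.5398 − 0.7305 = -0.1906.

-0.19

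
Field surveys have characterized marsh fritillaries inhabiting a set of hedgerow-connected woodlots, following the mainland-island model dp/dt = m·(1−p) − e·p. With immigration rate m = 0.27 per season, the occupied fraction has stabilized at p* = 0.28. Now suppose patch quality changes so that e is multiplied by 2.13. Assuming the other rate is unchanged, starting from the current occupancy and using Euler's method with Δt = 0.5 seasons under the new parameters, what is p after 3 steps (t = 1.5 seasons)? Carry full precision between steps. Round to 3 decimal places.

0.155

Balance m(1−p*) = e·p* gives e = m(1−p*)/p* = 0.27×0.72000/0.28000 = 0.69429.
Starting from p₀ = 0.28000; update p ← p + (dp/dt)·Δt with the new parameters.
  1  |  dp/dt·Δt = -0.109836  |  p_1 = 0.170164
  2  |  dp/dt·Δt = -0.013794  |  p_2 = 0.156370
  3  |  dp/dt·Δt = -0.001732  |  p_3 = 0.154638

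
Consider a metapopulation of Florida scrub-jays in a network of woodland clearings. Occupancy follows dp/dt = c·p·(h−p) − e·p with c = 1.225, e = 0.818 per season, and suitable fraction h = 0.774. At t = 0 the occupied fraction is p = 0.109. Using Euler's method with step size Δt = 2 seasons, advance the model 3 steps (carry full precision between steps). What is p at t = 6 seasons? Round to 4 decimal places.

Update rule: p ← p + [c·p·(h−p) − e·p]·Δt with Δt = 2.
step 1: Δp = -0.00074, p = 0.10826
step 2: Δp = -0.00054, p = 0.10773
step 3: Δp = -0.00039, p = 0.10734

0.1073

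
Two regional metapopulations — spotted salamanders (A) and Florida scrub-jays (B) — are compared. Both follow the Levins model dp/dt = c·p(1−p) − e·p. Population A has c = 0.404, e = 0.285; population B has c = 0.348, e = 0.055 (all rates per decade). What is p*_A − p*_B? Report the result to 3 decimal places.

-0.547

A: p*_A = 1 − 0.285/0.404 = 0.2946.
B: p*_B = 1 − 0.055/0.348 = 0.8420.
p*_A − p*_B = 0.2946 − 0.8420 = -0.5474.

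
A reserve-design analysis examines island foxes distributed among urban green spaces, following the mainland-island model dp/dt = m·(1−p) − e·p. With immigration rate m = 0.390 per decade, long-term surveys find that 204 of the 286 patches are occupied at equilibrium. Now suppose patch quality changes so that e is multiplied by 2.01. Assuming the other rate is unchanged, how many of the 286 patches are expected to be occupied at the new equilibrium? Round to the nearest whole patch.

Observed p* = 204/286 = 0.71329.
Balance m(1−p*) = e·p* gives e = m(1−p*)/p* = 0.390×0.28671/0.71329 = 0.15676.
New p* = m/(m+e) = 0.39000/(0.39000+0.31509) = 0.55312.
Expected occupied = 286 × 0.55312 = 158.19 ≈ 158.

158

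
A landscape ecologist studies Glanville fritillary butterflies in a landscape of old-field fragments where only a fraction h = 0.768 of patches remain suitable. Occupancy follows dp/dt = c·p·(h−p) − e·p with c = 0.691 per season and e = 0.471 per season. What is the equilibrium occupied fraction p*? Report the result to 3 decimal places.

0.086

Setting dp/dt = 0 and dividing by p* gives c·(h−p*) = e.
So p* = h − e/c = 0.768 − 0.471/0.691 = 0.768 − 0.6816 = 0.0864.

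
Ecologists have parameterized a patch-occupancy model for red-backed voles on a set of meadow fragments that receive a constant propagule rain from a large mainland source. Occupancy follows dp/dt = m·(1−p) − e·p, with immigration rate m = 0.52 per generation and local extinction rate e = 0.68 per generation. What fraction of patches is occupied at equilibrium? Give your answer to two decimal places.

0.43

At equilibrium the propagule rain into empty patches balances local extinction: m(1−p*) = e·p*.
p* = m/(m+e) = 0.52/(0.52+0.68) = 0.52/1.2000 = 0.4333.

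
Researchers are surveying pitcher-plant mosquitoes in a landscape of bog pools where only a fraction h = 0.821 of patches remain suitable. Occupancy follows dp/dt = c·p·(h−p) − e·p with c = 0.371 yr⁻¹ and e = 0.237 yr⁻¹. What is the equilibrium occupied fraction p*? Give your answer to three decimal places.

0.182

Setting dp/dt = 0 and dividing by p* gives c·(h−p*) = e.
So p* = h − e/c = 0.821 − 0.237/0.371 = 0.821 − 0.6388 = 0.1822.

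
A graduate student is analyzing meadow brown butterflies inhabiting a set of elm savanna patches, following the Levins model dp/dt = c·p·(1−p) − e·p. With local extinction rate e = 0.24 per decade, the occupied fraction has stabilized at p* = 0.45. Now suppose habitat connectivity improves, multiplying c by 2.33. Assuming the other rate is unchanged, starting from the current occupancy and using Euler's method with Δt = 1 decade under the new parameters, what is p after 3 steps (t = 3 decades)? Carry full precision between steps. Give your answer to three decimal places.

Balance c(1−p*) = e gives c = e/(1 − 0.45000) = 0.24/0.55000 = 0.43636.
Starting from p₀ = 0.45000; update p ← p + (dp/dt)·Δt with the new parameters.
p: 0.45000 → 0.59364  (Δp = +0.14364)
p: 0.59364 → 0.69643  (Δp = +0.10279)
p: 0.69643 → 0.74424  (Δp = +0.04781)

0.744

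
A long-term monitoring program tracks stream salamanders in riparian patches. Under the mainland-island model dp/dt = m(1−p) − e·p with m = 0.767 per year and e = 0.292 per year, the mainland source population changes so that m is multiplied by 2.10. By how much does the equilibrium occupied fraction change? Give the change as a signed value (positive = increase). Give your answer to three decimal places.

0.122

Before: p* = 0.767/(0.767+0.292) = 0.7243.
After: m = 1.6107, e = 0.292; p* = 1.6107/1.9027 = 0.8465.
Δp* = 0.8465 − 0.7243 = +0.1223.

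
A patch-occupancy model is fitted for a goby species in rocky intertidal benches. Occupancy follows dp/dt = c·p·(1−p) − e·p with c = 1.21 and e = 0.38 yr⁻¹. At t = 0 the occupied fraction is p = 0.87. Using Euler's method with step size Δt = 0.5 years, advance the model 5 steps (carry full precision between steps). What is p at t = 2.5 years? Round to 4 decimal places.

0.6944

Update rule: p ← p + [c·p·(1−p) − e·p]·Δt with Δt = 0.5.
step 1: Δp = -0.09687, p = 0.77313
step 2: Δp = -0.04078, p = 0.73235
step 3: Δp = -0.02056, p = 0.71179
step 4: Δp = -0.01113, p = 0.70066
step 5: Δp = -0.00624, p = 0.69443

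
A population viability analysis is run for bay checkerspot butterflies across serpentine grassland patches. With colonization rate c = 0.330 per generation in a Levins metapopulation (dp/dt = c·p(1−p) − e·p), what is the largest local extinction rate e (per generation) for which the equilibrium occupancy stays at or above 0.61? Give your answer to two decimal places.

0.13

1 − e/c ≥ 0.61 ⇒ e ≤ c(1 − 0.61) = 0.330 × 0.3900.
e_max = 0.1287.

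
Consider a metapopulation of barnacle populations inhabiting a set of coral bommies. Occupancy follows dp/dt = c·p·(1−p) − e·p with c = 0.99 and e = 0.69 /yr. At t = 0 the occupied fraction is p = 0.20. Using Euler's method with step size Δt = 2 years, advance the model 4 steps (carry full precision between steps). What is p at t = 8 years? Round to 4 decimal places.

Update rule: p ← p + [c·p·(1−p) − e·p]·Δt with Δt = 2.
p: 0.20000 → 0.24080  (Δp = +0.04080)
p: 0.24080 → 0.27047  (Δp = +0.02967)
p: 0.27047 → 0.28791  (Δp = +0.01744)
p: 0.28791 → 0.29653  (Δp = +0.00862)

0.2965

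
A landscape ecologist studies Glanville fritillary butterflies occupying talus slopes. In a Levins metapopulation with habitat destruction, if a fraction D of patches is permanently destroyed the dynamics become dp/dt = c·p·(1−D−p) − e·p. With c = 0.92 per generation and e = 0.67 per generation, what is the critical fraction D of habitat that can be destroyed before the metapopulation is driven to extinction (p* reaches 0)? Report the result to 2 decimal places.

The nontrivial equilibrium is p* = (1−D) − e/c; extinction occurs when this hits zero.
So D_crit = 1 − e/c = 1 − 0.67/0.92 = 1 − 0.7283 = 0.2717.
This equals the undisturbed p*, a classic result of Lande's extension.

0.27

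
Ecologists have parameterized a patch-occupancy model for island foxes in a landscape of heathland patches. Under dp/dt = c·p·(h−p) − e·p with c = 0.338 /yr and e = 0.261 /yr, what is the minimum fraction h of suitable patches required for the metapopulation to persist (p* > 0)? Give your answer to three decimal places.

p* = h − e/c is positive only when h > e/c.
h_min = e/c = 0.261/0.338 = 0.7722.

0.772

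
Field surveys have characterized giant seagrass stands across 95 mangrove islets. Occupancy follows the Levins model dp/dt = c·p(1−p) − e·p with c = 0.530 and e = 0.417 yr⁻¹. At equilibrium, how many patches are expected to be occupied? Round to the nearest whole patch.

20

p* = 1 − e/c = 1 − 0.417/0.530 = 0.2132.
Expected occupied patches = N × p* = 95 × 0.2132 = 20.25 ≈ 20.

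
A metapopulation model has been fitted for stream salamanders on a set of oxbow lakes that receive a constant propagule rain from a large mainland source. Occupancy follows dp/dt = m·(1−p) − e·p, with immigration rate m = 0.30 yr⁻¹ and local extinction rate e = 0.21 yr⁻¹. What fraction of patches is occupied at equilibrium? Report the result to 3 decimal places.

At equilibrium the propagule rain into empty patches balances local extinction: m(1−p*) = e·p*.
p* = m/(m+e) = 0.30/(0.30+0.21) = 0.30/0.5100 = 0.5882.

0.588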